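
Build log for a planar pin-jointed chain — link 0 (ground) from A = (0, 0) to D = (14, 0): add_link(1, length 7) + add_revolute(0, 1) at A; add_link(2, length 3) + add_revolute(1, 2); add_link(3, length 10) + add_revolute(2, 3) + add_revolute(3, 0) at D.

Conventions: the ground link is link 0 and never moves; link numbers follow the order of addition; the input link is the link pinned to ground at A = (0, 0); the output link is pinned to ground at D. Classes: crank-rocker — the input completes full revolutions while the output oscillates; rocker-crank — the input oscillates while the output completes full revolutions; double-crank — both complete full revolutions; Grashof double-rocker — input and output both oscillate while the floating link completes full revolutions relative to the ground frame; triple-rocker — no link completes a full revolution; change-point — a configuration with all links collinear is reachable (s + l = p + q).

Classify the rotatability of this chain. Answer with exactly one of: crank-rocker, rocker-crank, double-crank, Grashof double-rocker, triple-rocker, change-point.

lengths: ground=14, input=7, coupler=3, output=10
sorted: s=3 (shortest), l=14 (longest), p+q=17
s + l = 17 vs p + q = 17
s + l = p + q → change-point (collinear configuration reachable)

change-point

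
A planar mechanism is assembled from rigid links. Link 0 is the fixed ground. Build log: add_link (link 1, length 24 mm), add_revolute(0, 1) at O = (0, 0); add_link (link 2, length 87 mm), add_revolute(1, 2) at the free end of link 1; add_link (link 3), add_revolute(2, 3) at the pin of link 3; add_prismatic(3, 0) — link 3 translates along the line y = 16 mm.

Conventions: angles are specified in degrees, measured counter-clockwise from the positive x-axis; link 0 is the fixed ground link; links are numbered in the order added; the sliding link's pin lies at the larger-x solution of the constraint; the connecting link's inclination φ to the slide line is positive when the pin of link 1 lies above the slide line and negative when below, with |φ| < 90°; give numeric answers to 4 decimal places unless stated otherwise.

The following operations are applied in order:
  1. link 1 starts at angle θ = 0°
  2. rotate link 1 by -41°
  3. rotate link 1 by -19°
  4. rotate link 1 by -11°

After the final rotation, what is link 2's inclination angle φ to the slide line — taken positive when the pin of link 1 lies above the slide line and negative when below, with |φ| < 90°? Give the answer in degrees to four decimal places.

geometry: r = 24 mm, L = 87 mm, e = 16 mm; θ starts at 0°
rotate link 1 by -41°: θ ← 0° -41° = -41°
rotate link 1 by -19°: θ ← -41° -19° = -60°
rotate link 1 by -11°: θ ← -60° -11° = -71°
h = r sin θ − e = -22.692446 − 16 = -38.692446
sin φ = h / L = -38.692446 / 87 = -0.44474076
φ = arcsin(-0.44474076) = -26.406754°

-26.4068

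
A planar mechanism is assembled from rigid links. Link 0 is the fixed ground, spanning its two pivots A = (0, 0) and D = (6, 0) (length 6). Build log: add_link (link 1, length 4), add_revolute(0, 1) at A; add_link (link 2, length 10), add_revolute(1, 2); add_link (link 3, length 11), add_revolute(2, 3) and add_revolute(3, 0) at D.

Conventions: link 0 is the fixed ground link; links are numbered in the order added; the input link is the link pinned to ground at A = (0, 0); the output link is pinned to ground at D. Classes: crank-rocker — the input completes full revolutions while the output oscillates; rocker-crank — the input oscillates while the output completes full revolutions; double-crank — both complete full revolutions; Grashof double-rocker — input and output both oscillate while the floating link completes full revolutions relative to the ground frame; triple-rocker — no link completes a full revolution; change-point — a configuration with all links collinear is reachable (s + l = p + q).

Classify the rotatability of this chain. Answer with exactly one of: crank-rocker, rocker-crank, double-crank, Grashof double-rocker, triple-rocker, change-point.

lengths: ground=6, input=4, coupler=10, output=11
sorted: s=4 (shortest), l=11 (longest), p+q=16
s + l = 15 vs p + q = 16
s + l < p + q (Grashof) with shortest = input link → crank-rocker

crank-rocker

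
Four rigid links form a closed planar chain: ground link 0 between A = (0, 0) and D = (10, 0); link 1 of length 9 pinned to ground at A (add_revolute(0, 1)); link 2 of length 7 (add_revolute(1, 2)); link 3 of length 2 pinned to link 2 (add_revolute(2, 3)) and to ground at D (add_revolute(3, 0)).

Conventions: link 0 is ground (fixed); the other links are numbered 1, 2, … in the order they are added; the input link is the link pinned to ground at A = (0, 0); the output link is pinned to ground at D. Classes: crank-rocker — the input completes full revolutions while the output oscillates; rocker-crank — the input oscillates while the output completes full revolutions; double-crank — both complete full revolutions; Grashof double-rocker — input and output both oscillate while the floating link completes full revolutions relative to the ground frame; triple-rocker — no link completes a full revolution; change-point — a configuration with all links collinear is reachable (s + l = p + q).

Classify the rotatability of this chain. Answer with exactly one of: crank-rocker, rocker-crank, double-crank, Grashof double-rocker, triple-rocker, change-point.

lengths: ground=10, input=9, coupler=7, output=2
sorted: s=2 (shortest), l=10 (longest), p+q=16
s + l = 12 vs p + q = 16
s + l < p + q (Grashof) with shortest = output link → rocker-crank

rocker-crank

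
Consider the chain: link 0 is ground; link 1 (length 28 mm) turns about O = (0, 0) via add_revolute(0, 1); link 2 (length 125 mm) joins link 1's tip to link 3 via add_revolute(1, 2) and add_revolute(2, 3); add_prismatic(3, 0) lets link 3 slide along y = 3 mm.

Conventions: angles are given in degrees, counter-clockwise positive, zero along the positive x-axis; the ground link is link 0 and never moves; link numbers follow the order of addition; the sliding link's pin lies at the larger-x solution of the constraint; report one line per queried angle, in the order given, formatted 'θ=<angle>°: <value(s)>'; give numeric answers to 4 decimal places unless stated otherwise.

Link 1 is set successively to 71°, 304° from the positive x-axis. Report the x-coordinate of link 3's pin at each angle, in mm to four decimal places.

geometry: r = 28 mm, L = 125 mm, e = 3 mm
θ=71°: crank pin P = (r cos θ, r sin θ) = (9.115908, 26.474520)
θ=71°: h = r sin θ − e = 26.474520 − 3 = 23.474520
θ=71°: x = r cos θ + √(L² − h²) = 9.115908 + 122.776003 = 131.891911
θ=304°: crank pin P = (r cos θ, r sin θ) = (15.657401, -23.213052)
θ=304°: h = r sin θ − e = -23.213052 − 3 = -26.213052
θ=304°: x = r cos θ + √(L² − h²) = 15.657401 + 122.220603 = 137.878005

θ=71°: 131.8919
θ=304°: 137.8780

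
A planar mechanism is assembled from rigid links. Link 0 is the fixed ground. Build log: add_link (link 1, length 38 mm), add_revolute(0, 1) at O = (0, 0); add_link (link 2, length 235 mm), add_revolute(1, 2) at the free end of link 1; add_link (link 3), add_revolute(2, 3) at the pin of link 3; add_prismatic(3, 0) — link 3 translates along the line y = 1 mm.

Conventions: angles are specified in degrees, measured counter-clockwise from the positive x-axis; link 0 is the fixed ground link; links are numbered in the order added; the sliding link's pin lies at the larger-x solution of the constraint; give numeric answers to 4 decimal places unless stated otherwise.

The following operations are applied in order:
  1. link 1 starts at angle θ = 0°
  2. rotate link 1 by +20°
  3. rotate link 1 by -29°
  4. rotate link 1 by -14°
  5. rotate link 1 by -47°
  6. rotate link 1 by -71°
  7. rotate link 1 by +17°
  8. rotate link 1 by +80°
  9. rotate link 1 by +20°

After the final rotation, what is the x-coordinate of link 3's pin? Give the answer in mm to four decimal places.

geometry: r = 38 mm, L = 235 mm, e = 1 mm; θ starts at 0°
rotate link 1 by +20°: θ ← 0° +20° = 20°
rotate link 1 by -29°: θ ← 20° -29° = -9°
rotate link 1 by -14°: θ ← -9° -14° = -23°
rotate link 1 by -47°: θ ← -23° -47° = -70°
rotate link 1 by -71°: θ ← -70° -71° = -141°
rotate link 1 by +17°: θ ← -141° +17° = -124°
rotate link 1 by +80°: θ ← -124° +80° = -44°
rotate link 1 by +20°: θ ← -44° +20° = -24°
crank pin P = (r cos θ, r sin θ) = (34.714727, -15.455992)
h = r sin θ − e = -15.455992 − 1 = -16.455992
x = r cos θ + √(L² − h²) = 34.714727 + 234.423122 = 269.137850

269.1378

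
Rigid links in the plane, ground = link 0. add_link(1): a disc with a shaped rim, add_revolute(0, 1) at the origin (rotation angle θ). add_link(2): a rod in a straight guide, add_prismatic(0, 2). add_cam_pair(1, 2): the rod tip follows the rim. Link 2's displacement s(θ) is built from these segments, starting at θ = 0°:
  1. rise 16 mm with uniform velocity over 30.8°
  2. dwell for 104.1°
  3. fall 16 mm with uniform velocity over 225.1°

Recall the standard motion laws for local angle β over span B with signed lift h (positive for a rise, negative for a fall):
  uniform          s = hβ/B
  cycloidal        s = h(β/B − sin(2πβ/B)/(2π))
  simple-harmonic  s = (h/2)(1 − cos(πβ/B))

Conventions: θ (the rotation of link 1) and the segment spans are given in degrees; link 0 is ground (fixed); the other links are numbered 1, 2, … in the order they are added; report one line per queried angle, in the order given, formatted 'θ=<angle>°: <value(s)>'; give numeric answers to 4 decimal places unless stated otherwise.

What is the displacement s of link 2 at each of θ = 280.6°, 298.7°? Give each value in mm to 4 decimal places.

segment 1 (0° to 30.8°, uniform, h = 16) is passed completely: s = 0.0000 + (16) = 16.0000
segment 2 (30.8° to 134.9°, dwell): s unchanged at 16.0000
θ = 280.6° falls in segment 3 (134.9° to 360°, uniform, h = -16): β = 280.6 − 134.9 = 145.7°, B = 225.1°; Δs = -16·145.7/225.1 = -10.3563; s = 16.0000 − 10.3563 = 5.6437
θ = 298.7° falls in segment 3 (134.9° to 360°, uniform, h = -16): β = 298.7 − 134.9 = 163.8°, B = 225.1°; Δs = -16·163.8/225.1 = -11.6428; s = 16.0000 − 11.6428 = 4.3572

θ=280.6°: 5.6437
θ=298.7°: 4.3572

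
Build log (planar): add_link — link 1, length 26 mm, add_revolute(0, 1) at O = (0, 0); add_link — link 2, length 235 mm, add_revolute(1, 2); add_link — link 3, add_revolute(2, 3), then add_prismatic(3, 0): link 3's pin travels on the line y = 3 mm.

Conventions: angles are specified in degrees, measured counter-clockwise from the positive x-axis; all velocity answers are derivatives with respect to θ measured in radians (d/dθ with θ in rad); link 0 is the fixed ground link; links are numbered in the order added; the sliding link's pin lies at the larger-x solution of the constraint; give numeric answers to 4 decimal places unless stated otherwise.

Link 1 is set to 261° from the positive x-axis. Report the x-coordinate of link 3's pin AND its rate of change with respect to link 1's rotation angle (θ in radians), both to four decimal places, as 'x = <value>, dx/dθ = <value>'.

geometry: r = 26 mm, L = 235 mm, e = 3 mm
crank pin P = (r cos θ, r sin θ) = (-4.067296, -25.679897)
h = r sin θ − e = -25.679897 − 3 = -28.679897
x = r cos θ + √(L² − h²) = -4.067296 + 233.243357 = 229.176061
dx/dθ = −r sin θ − h·r cos θ/√(L² − h²) (θ in radians; h = -28.679897) = 25.179777

x = 229.1761, dx/dθ = 25.1798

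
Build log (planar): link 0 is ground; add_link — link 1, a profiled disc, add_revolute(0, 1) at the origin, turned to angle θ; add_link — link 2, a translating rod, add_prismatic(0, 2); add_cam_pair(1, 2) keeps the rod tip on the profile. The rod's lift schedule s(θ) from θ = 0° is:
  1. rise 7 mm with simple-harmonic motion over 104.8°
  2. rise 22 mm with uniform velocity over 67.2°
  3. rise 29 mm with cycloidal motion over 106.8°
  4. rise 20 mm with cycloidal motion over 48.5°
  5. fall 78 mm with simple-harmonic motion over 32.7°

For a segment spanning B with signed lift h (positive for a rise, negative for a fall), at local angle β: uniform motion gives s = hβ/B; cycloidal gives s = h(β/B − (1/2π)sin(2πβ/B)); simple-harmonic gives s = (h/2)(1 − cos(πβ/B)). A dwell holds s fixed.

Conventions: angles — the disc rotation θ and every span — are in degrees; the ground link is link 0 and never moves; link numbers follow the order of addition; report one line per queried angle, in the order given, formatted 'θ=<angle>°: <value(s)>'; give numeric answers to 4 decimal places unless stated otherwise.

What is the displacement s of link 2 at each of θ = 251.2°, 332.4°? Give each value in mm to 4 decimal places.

seg 1 [0°–104.8°] simple-harmonic, h=7: full span → s += 7 → s = 7.0000
seg 2 [104.8°–172°] uniform, h=22: full span → s += 22 → s = 29.0000
seg 3 [172°–278.8°] cycloidal, h=29: θ=251.2° here. β=79.2, B=106.8. 29·(0.7416 − sin(2π·0.7416)/(2π)) = 26.1146 → s = 55.1146
seg 3 [172°–278.8°] cycloidal, h=29: full span → s += 29 → s = 58.0000
seg 4 [278.8°–327.3°] cycloidal, h=20: full span → s += 20 → s = 78.0000
seg 5 [327.3°–360°] simple-harmonic, h=-78: θ=332.4° here. β=5.1, B=32.7. -78/2·(1 − cos(π·0.1560)) = -4.5885 → s = 73.4115

θ=251.2°: 55.1146
θ=332.4°: 73.4115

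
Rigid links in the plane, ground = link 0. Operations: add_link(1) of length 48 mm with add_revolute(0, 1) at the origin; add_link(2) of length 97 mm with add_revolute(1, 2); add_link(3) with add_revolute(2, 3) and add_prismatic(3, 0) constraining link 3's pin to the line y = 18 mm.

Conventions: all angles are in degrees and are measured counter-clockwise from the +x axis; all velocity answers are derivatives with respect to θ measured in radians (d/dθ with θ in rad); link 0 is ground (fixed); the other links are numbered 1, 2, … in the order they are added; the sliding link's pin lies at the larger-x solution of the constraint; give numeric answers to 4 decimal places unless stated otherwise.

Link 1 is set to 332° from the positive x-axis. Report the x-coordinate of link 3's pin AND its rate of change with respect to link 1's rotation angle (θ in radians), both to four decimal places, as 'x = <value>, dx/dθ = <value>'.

geometry: r = 48 mm, L = 97 mm, e = 18 mm
crank pin P = (r cos θ, r sin θ) = (42.381484, -22.534635)
h = r sin θ − e = -22.534635 − 18 = -40.534635
x = r cos θ + √(L² − h²) = 42.381484 + 88.124590 = 130.506074
dx/dθ = −r sin θ − h·r cos θ/√(L² − h²) (θ in radians; h = -40.534635) = 42.028831

x = 130.5061, dx/dθ = 42.0288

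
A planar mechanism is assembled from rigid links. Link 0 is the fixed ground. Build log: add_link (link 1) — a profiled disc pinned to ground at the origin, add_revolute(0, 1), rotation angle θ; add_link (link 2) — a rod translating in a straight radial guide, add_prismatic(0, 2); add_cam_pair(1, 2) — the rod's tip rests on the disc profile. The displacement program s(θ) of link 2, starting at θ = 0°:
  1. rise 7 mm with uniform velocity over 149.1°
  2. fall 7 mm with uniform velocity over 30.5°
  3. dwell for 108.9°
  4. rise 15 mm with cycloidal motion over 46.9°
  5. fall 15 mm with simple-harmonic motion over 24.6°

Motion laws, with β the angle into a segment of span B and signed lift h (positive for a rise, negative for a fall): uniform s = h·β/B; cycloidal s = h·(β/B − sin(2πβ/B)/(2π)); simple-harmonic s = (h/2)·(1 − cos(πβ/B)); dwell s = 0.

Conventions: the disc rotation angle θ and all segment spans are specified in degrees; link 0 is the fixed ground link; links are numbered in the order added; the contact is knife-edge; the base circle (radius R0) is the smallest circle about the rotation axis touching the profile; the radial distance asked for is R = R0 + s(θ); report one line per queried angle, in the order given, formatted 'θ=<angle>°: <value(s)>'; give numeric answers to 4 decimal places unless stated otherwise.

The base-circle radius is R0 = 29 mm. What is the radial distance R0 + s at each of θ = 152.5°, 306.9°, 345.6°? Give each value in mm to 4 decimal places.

seg 1 [0°–149.1°] uniform, h=7: full span → s += 7 → s = 7.0000
seg 2 [149.1°–179.6°] uniform, h=-7: θ=152.5° here. β=3.4, B=30.5. -7·3.4/30.5 = -0.7803 → s = 6.2197
seg 2 [149.1°–179.6°] uniform, h=-7: full span → s += -7 → s = 0.0000
seg 3 [179.6°–288.5°] dwell: s stays 0.0000
seg 4 [288.5°–335.4°] cycloidal, h=15: θ=306.9° here. β=18.4, B=46.9. 15·(0.3923 − sin(2π·0.3923)/(2π)) = 4.3901 → s = 4.3901
seg 4 [288.5°–335.4°] cycloidal, h=15: full span → s += 15 → s = 15.0000
seg 5 [335.4°–360°] simple-harmonic, h=-15: θ=345.6° here. β=10.2, B=24.6. -15/2·(1 − cos(π·0.4146)) = -5.5126 → s = 9.4874
θ=152.5°: R = R0 + s = 29 + 6.2197 = 35.2197
θ=306.9°: R = R0 + s = 29 + 4.3901 = 33.3901
θ=345.6°: R = R0 + s = 29 + 9.4874 = 38.4874

θ=152.5°: 35.2197
θ=306.9°: 33.3901
θ=345.6°: 38.4874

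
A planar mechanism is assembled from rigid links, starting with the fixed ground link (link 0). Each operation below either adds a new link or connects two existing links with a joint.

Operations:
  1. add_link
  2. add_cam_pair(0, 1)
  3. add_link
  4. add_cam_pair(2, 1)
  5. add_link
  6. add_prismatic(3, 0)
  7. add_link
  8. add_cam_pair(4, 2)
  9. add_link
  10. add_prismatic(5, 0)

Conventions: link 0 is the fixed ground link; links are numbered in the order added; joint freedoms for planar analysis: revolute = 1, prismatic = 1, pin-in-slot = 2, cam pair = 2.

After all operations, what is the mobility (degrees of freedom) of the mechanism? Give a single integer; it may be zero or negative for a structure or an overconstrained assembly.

link 0 = ground. State L|J1|J2 = 1|0|0
+link1  2|0|0
C(0,1) f=2→J2  2|0|1
+link2  3|0|1
C(2,1) f=2→J2  3|0|2
+link3  4|0|2
P(3,0) f=1→J1  4|1|2
+link4  5|1|2
C(4,2) f=2→J2  5|1|3
+link5  6|1|3
P(5,0) f=1→J1  6|2|3
M = 3(6−1)−2·2−3 = 15−4−3 = 8

M = 8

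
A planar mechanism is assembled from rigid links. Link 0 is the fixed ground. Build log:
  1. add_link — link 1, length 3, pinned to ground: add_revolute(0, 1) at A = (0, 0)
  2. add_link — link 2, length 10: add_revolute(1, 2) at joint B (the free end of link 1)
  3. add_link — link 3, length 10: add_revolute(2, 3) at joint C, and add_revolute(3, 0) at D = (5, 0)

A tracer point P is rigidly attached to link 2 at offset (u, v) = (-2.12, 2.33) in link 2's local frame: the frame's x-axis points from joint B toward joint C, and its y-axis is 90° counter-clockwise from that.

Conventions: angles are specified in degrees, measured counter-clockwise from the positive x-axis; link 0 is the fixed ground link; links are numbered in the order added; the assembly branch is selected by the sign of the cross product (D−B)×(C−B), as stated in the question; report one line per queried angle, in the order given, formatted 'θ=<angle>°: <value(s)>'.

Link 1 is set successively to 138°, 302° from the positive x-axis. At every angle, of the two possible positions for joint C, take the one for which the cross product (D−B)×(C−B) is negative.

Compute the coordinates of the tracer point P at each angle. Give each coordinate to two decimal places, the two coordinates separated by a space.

A=(0,0), D=(5.00,0)
θ=138°: B = A + 3.00·(cos138°, sin138°) = (-2.2294, 2.0074)
θ=138°: |BD| = 7.5030
θ=138°: circle(B,10.00) ∩ circle(D,10.00): a=3.7515, h=9.2697
θ=138°:   candidates: C₊=(3.8653,9.9354) cross=69.550; C₋=(-1.0948,-7.9280) cross=-69.550
θ=138°:   branch - wants cross < 0 → take C=(-1.0948,-7.9280) (cross=-69.550)
θ=138°: ex = (C−B)/|BC| = (0.1135,-0.9935); ey = (0.9935,0.1135)
θ=138°: P = B + -2.12·ex + 2.33·ey = (-0.1550,4.3781)
θ=302°: B = A + 3.00·(cos302°, sin302°) = (1.5898, -2.5441)
θ=302°: |BD| = 4.2547
θ=302°: circle(B,10.00) ∩ circle(D,10.00): a=2.1273, h=9.7711
θ=302°:   candidates: C₊=(-2.5479,6.5597) cross=41.573; C₋=(9.1376,-9.1038) cross=-41.573
θ=302°:   branch - wants cross < 0 → take C=(9.1376,-9.1038) (cross=-41.573)
θ=302°: ex = (C−B)/|BC| = (0.7548,-0.6560); ey = (0.6560,0.7548)
θ=302°: P = B + -2.12·ex + 2.33·ey = (1.5180,0.6052)

θ=138°: -0.16 4.38
θ=302°: 1.52 0.61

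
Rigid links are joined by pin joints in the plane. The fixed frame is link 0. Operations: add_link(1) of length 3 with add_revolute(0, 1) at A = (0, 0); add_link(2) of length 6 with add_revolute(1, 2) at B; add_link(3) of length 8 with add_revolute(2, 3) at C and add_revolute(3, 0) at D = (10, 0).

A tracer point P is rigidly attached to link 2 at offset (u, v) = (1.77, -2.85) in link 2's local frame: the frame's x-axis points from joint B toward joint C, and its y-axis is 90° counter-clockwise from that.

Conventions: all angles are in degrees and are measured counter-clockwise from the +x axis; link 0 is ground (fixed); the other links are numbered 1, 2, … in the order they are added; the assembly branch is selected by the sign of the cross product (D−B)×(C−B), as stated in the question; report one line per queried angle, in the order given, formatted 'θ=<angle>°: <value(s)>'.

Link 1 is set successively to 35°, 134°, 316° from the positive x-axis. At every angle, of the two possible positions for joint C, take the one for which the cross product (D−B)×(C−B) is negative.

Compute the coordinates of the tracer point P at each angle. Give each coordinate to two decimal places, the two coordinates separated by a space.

A=(0,0), D=(10.00,0)
θ=35°: B = A + 3.00·(cos35°, sin35°) = (2.4575, 1.7207)
θ=35°: |BD| = 7.7363
θ=35°: circle(B,6.00) ∩ circle(D,8.00): a=2.0585, h=5.6358
θ=35°:   candidates: C₊=(5.7179,6.7575) cross=43.601; C₋=(3.2109,-4.2318) cross=-43.601
θ=35°:   branch - wants cross < 0 → take C=(3.2109,-4.2318) (cross=-43.601)
θ=35°: ex = (C−B)/|BC| = (0.1256,-0.9921); ey = (0.9921,0.1256)
θ=35°: P = B + 1.77·ex + -2.85·ey = (-0.1477,-0.3931)
θ=134°: B = A + 3.00·(cos134°, sin134°) = (-2.0840, 2.1580)
θ=134°: |BD| = 12.2752
θ=134°: circle(B,6.00) ∩ circle(D,8.00): a=4.9971, h=3.3210
θ=134°:   candidates: C₊=(3.4191,4.5488) cross=40.766; C₋=(2.2514,-1.9898) cross=-40.766
θ=134°:   branch - wants cross < 0 → take C=(2.2514,-1.9898) (cross=-40.766)
θ=134°: ex = (C−B)/|BC| = (0.7226,-0.6913); ey = (0.6913,0.7226)
θ=134°: P = B + 1.77·ex + -2.85·ey = (-2.7753,-1.1249)
θ=316°: B = A + 3.00·(cos316°, sin316°) = (2.1580, -2.0840)
θ=316°: |BD| = 8.1142
θ=316°: circle(B,6.00) ∩ circle(D,8.00): a=2.3317, h=5.5284
θ=316°:   candidates: C₊=(2.9916,3.8578) cross=44.858; C₋=(5.8314,-6.8281) cross=-44.858
θ=316°:   branch - wants cross < 0 → take C=(5.8314,-6.8281) (cross=-44.858)
θ=316°: ex = (C−B)/|BC| = (0.6122,-0.7907); ey = (0.7907,0.6122)
θ=316°: P = B + 1.77·ex + -2.85·ey = (0.9882,-5.2283)

θ=35°: -0.15 -0.39
θ=134°: -2.78 -1.12
θ=316°: 0.99 -5.23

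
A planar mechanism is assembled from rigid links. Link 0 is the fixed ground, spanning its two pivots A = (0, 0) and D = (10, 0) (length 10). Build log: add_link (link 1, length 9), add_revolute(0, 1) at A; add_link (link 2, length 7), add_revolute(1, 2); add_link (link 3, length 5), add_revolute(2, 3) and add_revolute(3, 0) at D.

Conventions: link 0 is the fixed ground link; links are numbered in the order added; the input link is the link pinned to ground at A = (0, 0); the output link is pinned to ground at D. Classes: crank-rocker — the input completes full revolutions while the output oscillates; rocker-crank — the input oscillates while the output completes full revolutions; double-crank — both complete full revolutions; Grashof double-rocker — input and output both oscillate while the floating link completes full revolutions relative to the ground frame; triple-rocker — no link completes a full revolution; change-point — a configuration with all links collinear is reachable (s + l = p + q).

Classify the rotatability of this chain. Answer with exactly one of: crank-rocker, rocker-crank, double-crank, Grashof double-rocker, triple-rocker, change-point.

lengths: ground=10, input=9, coupler=7, output=5
sorted: s=5 (shortest), l=10 (longest), p+q=16
s + l = 15 vs p + q = 16
s + l < p + q (Grashof) with shortest = output link → rocker-crank

rocker-crank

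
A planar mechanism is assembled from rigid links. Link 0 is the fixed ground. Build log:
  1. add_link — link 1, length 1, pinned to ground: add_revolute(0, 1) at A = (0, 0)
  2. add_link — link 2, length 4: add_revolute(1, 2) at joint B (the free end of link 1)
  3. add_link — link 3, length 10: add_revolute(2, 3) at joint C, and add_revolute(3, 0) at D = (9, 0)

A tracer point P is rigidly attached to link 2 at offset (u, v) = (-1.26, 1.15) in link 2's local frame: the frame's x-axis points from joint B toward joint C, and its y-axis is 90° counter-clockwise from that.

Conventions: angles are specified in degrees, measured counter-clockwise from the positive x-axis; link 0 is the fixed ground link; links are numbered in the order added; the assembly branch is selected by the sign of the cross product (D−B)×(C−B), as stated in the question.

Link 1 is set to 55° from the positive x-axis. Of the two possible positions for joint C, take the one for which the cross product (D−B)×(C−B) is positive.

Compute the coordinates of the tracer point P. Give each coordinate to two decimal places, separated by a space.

A=(0,0), D=(9.00,0)
B = A + 1.00·(cos55°, sin55°) = (0.5736, 0.8192)
|BD| = 8.4661
circle(B,4.00) ∩ circle(D,10.00): a=-0.7279, h=3.9332
  candidates: C₊=(0.2297,4.8043) cross=33.299; C₋=(-0.5314,-3.0252) cross=-33.299
  branch + wants cross > 0 → take C=(0.2297,4.8043) (cross=33.299)
ex = (C−B)/|BC| = (-0.0860,0.9963); ey = (-0.9963,-0.0860)
P = B + -1.26·ex + 1.15·ey = (-0.4638,-0.5350)

-0.46 -0.54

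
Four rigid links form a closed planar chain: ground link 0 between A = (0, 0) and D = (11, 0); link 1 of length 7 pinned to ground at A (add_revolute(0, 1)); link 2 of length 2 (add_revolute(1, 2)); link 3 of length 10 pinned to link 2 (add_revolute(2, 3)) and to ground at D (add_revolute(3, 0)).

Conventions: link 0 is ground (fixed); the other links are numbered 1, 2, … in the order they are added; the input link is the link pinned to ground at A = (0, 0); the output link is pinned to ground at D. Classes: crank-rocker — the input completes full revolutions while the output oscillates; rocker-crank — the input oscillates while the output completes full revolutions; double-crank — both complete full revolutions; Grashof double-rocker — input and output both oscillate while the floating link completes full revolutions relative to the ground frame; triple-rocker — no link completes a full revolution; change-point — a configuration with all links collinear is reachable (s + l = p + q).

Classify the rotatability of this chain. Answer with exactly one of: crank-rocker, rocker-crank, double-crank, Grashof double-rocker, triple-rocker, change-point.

lengths: ground=11, input=7, coupler=2, output=10
sorted: s=2 (shortest), l=11 (longest), p+q=17
s + l = 13 vs p + q = 17
s + l < p + q (Grashof) with shortest = coupler link → Grashof double-rocker

Grashof double-rocker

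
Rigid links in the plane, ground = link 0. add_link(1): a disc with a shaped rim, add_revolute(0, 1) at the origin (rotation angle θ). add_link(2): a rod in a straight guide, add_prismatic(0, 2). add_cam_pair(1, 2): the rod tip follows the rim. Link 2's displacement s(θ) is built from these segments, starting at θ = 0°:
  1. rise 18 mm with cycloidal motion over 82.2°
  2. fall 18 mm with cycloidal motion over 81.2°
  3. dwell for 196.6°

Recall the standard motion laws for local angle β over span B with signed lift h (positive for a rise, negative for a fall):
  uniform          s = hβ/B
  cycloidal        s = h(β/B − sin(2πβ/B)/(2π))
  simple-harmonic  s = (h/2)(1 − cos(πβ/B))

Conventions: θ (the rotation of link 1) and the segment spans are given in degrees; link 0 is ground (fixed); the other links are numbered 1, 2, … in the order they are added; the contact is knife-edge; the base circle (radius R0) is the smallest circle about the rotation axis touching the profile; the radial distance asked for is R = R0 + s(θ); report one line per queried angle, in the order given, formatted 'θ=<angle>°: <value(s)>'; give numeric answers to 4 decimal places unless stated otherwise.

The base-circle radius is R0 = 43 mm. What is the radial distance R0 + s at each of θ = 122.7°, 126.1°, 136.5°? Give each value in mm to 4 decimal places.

segment 1 (0° to 82.2°, cycloidal, h = 18) is passed completely: s = 0.0000 + (18) = 18.0000
θ = 122.7° falls in segment 2 (82.2° to 163.4°, cycloidal, h = -18): β = 122.7 − 82.2 = 40.5°, B = 81.2°; Δs = -18·(0.4988 − sin(2π·0.4988)/(2π)) = -8.9557; s = 18.0000 − 8.9557 = 9.0443
θ = 126.1° falls in segment 2 (82.2° to 163.4°, cycloidal, h = -18): β = 126.1 − 82.2 = 43.9°, B = 81.2°; Δs = -18·(0.5406 − sin(2π·0.5406)/(2π)) = -10.4551; s = 18.0000 − 10.4551 = 7.5449
θ = 136.5° falls in segment 2 (82.2° to 163.4°, cycloidal, h = -18): β = 136.5 − 82.2 = 54.3°, B = 81.2°; Δs = -18·(0.6687 − sin(2π·0.6687)/(2π)) = -14.5362; s = 18.0000 − 14.5362 = 3.4638
θ=122.7°: R = R0 + s = 43 + 9.0443 = 52.0443
θ=126.1°: R = R0 + s = 43 + 7.5449 = 50.5449
θ=136.5°: R = R0 + s = 43 + 3.4638 = 46.4638

θ=122.7°: 52.0443
θ=126.1°: 50.5449
θ=136.5°: 46.4638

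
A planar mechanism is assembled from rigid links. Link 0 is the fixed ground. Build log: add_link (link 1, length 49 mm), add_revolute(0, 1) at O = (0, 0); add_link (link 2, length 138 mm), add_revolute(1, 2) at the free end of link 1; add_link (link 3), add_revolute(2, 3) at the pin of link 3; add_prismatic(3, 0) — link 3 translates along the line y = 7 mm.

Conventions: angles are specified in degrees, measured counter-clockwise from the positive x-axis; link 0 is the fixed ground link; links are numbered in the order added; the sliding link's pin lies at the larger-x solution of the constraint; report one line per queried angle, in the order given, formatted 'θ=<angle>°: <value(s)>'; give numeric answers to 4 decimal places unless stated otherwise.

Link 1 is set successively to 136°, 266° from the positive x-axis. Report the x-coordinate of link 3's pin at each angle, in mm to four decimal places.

geometry: r = 49 mm, L = 138 mm, e = 7 mm
θ=136°: crank pin P = (r cos θ, r sin θ) = (-35.247650, 34.038260)
θ=136°: h = r sin θ − e = 34.038260 − 7 = 27.038260
θ=136°: x = r cos θ + √(L² − h²) = -35.247650 + 135.325284 = 100.077634
θ=266°: crank pin P = (r cos θ, r sin θ) = (-3.418067, -48.880638)
θ=266°: h = r sin θ − e = -48.880638 − 7 = -55.880638
θ=266°: x = r cos θ + √(L² − h²) = -3.418067 + 126.179849 = 122.761782

θ=136°: 100.0776
θ=266°: 122.7618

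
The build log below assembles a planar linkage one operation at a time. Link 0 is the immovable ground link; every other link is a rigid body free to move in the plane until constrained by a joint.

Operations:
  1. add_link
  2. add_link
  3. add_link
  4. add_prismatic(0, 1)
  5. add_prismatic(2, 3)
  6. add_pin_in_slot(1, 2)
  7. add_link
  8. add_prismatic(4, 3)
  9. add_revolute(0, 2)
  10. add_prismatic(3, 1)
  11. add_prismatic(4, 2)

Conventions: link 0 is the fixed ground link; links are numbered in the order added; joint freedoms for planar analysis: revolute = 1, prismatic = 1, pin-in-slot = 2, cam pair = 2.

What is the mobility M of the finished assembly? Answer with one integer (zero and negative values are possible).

link 0 = ground. State L|J1|J2 = 1|0|0
+link1  2|0|0
+link2  3|0|0
+link3  4|0|0
P(0,1) f=1→J1  4|1|0
P(2,3) f=1→J1  4|2|0
PS(1,2) f=2→J2  4|2|1
+link4  5|2|1
P(4,3) f=1→J1  5|3|1
R(0,2) f=1→J1  5|4|1
P(3,1) f=1→J1  5|5|1
P(4,2) f=1→J1  5|6|1
M = 3(5−1)−2·6−1 = 12−12−1 = -1

M = -1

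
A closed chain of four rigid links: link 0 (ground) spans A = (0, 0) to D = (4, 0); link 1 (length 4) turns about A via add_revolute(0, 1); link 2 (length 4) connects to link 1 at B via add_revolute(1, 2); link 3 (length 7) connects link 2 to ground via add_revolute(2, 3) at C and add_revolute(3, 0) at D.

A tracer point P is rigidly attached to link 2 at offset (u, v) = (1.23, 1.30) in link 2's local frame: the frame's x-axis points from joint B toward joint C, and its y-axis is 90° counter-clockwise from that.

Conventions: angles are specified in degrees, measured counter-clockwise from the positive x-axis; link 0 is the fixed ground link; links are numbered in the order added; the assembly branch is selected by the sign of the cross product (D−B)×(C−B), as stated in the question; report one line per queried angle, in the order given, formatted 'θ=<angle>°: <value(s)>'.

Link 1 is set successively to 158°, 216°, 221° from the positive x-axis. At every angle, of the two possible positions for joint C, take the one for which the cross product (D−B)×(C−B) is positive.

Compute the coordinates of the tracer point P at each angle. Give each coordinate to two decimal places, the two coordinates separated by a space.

A=(0,0), D=(4.00,0)
θ=158°: B = A + 4.00·(cos158°, sin158°) = (-3.7087, 1.4984)
θ=158°: |BD| = 7.8530
θ=158°: circle(B,4.00) ∩ circle(D,7.00): a=1.8254, h=3.5592
θ=158°:   candidates: C₊=(-1.2377,4.6439) cross=27.950; C₋=(-2.5960,-2.3437) cross=-27.950
θ=158°:   branch + wants cross > 0 → take C=(-1.2377,4.6439) (cross=27.950)
θ=158°: ex = (C−B)/|BC| = (0.6177,0.7864); ey = (-0.7864,0.6177)
θ=158°: P = B + 1.23·ex + 1.30·ey = (-3.9712,3.2687)
θ=216°: B = A + 4.00·(cos216°, sin216°) = (-3.2361, -2.3511)
θ=216°: |BD| = 7.6085
θ=216°: circle(B,4.00) ∩ circle(D,7.00): a=1.6356, h=3.6503
θ=216°:   candidates: C₊=(-2.8085,1.6259) cross=27.773; C₋=(-0.5525,-5.3174) cross=-27.773
θ=216°:   branch + wants cross > 0 → take C=(-2.8085,1.6259) (cross=27.773)
θ=216°: ex = (C−B)/|BC| = (0.1069,0.9943); ey = (-0.9943,0.1069)
θ=216°: P = B + 1.23·ex + 1.30·ey = (-4.3972,-0.9892)
θ=221°: B = A + 4.00·(cos221°, sin221°) = (-3.0188, -2.6242)
θ=221°: |BD| = 7.4934
θ=221°: circle(B,4.00) ∩ circle(D,7.00): a=1.5447, h=3.6897
θ=221°:   candidates: C₊=(-2.8641,1.3728) cross=27.648; C₋=(-0.2798,-5.5393) cross=-27.648
θ=221°:   branch + wants cross > 0 → take C=(-2.8641,1.3728) (cross=27.648)
θ=221°: ex = (C−B)/|BC| = (0.0387,0.9993); ey = (-0.9993,0.0387)
θ=221°: P = B + 1.23·ex + 1.30·ey = (-4.2703,-1.3449)

θ=158°: -3.97 3.27
θ=216°: -4.40 -0.99
θ=221°: -4.27 -1.34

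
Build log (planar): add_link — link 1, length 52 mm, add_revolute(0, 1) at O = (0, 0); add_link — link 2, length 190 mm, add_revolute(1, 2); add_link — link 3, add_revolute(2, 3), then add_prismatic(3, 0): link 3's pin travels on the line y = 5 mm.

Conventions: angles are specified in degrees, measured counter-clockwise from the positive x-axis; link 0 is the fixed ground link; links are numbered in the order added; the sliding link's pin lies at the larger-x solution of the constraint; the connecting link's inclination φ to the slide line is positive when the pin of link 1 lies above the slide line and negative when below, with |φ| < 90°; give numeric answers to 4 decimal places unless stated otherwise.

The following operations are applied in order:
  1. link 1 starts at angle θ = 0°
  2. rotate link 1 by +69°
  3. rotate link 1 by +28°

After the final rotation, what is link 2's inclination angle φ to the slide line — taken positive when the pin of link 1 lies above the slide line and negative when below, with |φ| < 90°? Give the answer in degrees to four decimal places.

geometry: r = 52 mm, L = 190 mm, e = 5 mm; θ starts at 0°
rotate link 1 by +69°: θ ← 0° +69° = 69°
rotate link 1 by +28°: θ ← 69° +28° = 97°
h = r sin θ − e = 51.612400 − 5 = 46.612400
sin φ = h / L = 46.612400 / 190 = 0.24532842
φ = arcsin(0.24532842) = 14.201243°

14.2012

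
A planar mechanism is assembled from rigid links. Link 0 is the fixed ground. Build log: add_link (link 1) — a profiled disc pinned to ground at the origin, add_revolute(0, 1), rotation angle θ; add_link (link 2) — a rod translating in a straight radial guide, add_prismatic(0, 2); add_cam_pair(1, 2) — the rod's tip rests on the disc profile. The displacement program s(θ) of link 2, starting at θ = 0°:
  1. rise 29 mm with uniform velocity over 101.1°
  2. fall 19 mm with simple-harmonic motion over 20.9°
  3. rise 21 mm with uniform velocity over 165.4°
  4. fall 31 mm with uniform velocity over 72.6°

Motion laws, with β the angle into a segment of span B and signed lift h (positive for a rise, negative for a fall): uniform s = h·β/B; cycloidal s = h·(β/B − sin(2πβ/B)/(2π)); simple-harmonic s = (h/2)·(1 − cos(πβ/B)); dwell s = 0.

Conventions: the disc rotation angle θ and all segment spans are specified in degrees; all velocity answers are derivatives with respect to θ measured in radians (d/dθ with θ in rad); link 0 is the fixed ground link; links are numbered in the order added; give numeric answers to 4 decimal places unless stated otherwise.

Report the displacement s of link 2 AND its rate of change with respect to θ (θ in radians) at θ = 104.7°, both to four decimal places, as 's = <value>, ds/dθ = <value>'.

seg 1 [0°–101.1°] uniform, h=29: full span → s += 29 → s = 29.0000
seg 2 [101.1°–122°] simple-harmonic, h=-19: θ=104.7° here. β=3.6, B=20.9. -19/2·(1 − cos(π·0.1722)) = -1.3573 → s = 27.6427
velocity in seg [101.1°–122°] (simple-harmonic), θ in radians: β = 3.6° = 0.0628 rad, B = 20.9° = 0.3648 rad; ds/dθ = (πh/(2B)) sin(πβ/B) = (π·(-19)/(2·0.3648)) sin(π·0.1722) = -42.145335 mm/rad

s = 27.6427, ds/dθ = -42.1453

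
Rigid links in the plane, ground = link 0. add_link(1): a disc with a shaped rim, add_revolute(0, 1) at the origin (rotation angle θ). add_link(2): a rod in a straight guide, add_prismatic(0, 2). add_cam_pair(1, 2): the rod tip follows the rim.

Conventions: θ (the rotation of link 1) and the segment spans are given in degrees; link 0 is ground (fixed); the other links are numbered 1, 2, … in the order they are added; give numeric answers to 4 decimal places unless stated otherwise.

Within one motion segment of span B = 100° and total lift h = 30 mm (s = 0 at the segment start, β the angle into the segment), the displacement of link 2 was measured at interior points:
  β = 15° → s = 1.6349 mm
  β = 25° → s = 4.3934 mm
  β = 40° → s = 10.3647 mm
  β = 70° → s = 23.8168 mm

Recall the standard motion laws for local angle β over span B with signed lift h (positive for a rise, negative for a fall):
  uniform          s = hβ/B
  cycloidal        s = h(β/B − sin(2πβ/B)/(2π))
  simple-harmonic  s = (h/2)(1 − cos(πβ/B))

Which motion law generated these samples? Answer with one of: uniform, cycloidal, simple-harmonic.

candidates at β/B = r: uniform s = h·r (linear in β); cycloidal s = h·(r − sin(2πr)/(2π)); simple-harmonic s = (h/2)(1 − cos(πr))
β=15°: printed 1.6349 | uniform 4.5000, cycloidal 0.6372, simple-harmonic 1.6349
β=25°: printed 4.3934 | uniform 7.5000, cycloidal 2.7254, simple-harmonic 4.3934
β=40°: printed 10.3647 | uniform 12.0000, cycloidal 9.1935, simple-harmonic 10.3647
β=70°: printed 23.8168 | uniform 21.0000, cycloidal 25.5410, simple-harmonic 23.8168
only one law matches every sample → simple-harmonic

simple-harmonic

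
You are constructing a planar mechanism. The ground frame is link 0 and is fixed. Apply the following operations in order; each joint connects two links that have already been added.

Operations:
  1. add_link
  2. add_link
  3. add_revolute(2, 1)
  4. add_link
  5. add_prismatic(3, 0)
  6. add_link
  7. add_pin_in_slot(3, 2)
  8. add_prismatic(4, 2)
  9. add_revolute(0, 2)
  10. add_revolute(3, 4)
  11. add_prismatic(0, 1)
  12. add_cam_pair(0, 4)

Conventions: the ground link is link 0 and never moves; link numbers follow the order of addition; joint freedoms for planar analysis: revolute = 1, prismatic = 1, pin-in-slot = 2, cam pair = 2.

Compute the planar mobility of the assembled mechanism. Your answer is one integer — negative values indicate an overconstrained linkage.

ground; <1,0,0>
#1 <2,0,0>
#2 <3,0,0>
R:2↔1 J1 <3,1,0>
#3 <4,1,0>
P:3↔0 J1 <4,2,0>
#4 <5,2,0>
PS:3↔2 J2 <5,2,1>
P:4↔2 J1 <5,3,1>
R:0↔2 J1 <5,4,1>
R:3↔4 J1 <5,5,1>
P:0↔1 J1 <5,6,1>
C:0↔4 J2 <5,6,2>
3×4 − 2×6 − 1×2 = -2

M = -2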